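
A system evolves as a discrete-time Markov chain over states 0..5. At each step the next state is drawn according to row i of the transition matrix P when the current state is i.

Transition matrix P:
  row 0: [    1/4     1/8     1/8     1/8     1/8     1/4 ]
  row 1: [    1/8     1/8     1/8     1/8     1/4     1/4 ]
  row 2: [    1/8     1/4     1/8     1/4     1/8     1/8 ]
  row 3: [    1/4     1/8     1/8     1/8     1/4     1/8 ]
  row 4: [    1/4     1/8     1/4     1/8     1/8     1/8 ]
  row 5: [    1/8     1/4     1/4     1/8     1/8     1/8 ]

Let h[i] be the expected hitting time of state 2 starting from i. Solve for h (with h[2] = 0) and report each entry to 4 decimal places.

h = [5.9265, 5.8443, 0.0000, 5.9278, 5.2691, 5.2589]

First-step conditioning: h[2] = 0; for i ≠ 2, h[i] = 1 + Σ_k P[i][k]·h[k].
  h[0] = 1 + 1/4·h[0] + 1/8·h[1] + 1/8·h[3] + 1/8·h[4] + 1/4·h[5]
  h[1] = 1 + 1/8·h[0] + 1/8·h[1] + 1/8·h[3] + 1/4·h[4] + 1/4·h[5]
  h[3] = 1 + 1/4·h[0] + 1/8·h[1] + 1/8·h[3] + 1/4·h[4] + 1/8·h[5]
  h[4] = 1 + 1/4·h[0] + 1/8·h[1] + 1/8·h[3] + 1/8·h[4] + 1/8·h[5]
  h[5] = 1 + 1/8·h[0] + 1/4·h[1] + 1/8·h[3] + 1/8·h[4] + 1/8·h[5]
Solving the 5×5 linear system over states ≠ 2 gives exactly h = [36928/6231, 36416/6231, 0, 12312/2077, 10944/2077, 32768/6231] (h[2] = 0 is the target).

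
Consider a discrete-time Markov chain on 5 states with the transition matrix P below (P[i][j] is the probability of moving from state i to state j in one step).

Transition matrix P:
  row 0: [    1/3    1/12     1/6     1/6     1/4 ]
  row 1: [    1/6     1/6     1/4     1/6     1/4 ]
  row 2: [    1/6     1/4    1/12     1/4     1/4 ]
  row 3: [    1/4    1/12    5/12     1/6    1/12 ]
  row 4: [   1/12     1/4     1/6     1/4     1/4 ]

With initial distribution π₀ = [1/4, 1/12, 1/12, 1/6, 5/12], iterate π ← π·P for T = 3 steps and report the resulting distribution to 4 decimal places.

t=0: π = [0.2500, 0.0833, 0.0833, 0.1667, 0.4167]
t=1: π = [0.1875, 0.1736, 0.2083, 0.2083, 0.2222]
t=2: π = [0.1968, 0.1696, 0.2159, 0.2025, 0.2153]
t=3: π = [0.1984, 0.1693, 0.2134, 0.2026, 0.2162]

π = [0.1984, 0.1693, 0.2134, 0.2026, 0.2162]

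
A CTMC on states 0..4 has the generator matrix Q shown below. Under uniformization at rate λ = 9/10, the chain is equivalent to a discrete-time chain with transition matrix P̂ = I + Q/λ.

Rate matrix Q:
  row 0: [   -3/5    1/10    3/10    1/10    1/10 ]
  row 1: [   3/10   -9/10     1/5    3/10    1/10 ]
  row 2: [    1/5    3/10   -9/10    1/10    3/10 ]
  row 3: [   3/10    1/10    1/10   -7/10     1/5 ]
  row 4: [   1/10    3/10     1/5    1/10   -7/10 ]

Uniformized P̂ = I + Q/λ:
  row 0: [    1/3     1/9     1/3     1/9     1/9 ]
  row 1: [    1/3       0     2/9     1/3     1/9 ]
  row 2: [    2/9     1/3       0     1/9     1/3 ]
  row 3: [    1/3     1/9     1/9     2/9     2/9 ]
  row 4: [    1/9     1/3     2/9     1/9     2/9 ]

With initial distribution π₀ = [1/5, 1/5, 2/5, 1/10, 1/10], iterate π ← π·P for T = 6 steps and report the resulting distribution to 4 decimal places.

π = [0.2690, 0.1769, 0.1909, 0.1693, 0.1938]

t=0: π = [0.2000, 0.2000, 0.4000, 0.1000, 0.1000]
t=1: π = [0.2667, 0.2000, 0.1444, 0.1667, 0.2222]
t=2: π = [0.2679, 0.1704, 0.2012, 0.1741, 0.1864]
t=3: π = [0.2695, 0.1783, 0.1879, 0.1683, 0.1959]
t=4: π = [0.2689, 0.1766, 0.1917, 0.1694, 0.1933]
t=5: π = [0.2691, 0.1771, 0.1907, 0.1692, 0.1940]
t=6: π = [0.2690, 0.1769, 0.1909, 0.1693, 0.1938]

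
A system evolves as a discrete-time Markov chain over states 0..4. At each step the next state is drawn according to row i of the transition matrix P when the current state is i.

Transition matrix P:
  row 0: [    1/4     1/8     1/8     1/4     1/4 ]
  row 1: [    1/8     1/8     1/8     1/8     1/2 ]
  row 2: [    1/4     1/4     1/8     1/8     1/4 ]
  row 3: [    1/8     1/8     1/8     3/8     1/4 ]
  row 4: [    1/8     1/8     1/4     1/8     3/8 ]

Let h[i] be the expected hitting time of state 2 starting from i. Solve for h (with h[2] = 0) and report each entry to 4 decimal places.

First-step conditioning: h[2] = 0; for i ≠ 2, h[i] = 1 + Σ_k P[i][k]·h[k].
  h[0] = 1 + 1/4·h[0] + 1/8·h[1] + 1/4·h[3] + 1/4·h[4]
  h[1] = 1 + 1/8·h[0] + 1/8·h[1] + 1/8·h[3] + 1/2·h[4]
  h[3] = 1 + 1/8·h[0] + 1/8·h[1] + 3/8·h[3] + 1/4·h[4]
  h[4] = 1 + 1/8·h[0] + 1/8·h[1] + 1/8·h[3] + 3/8·h[4]
Solving the 4×4 linear system over states ≠ 2 gives exactly h = [224/37, 216/37, 0, 224/37, 192/37] (h[2] = 0 is the target).

h = [6.0541, 5.8378, 0.0000, 6.0541, 5.1892]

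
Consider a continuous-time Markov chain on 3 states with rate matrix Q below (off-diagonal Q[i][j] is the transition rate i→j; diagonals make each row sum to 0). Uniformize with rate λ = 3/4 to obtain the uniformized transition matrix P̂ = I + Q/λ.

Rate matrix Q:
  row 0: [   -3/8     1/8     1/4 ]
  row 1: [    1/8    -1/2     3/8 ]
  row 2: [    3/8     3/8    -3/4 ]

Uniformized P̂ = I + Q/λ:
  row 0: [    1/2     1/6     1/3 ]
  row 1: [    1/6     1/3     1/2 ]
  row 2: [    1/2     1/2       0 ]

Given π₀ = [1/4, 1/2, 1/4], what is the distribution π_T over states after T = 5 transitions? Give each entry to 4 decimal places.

t=0: π = [0.2500, 0.5000, 0.2500]
t=1: π = [0.3333, 0.3333, 0.3333]
t=2: π = [0.3889, 0.3333, 0.2778]
t=3: π = [0.3889, 0.3148, 0.2963]
t=4: π = [0.3951, 0.3179, 0.2870]
t=5: π = [0.3940, 0.3153, 0.2906]

π = [0.3940, 0.3153, 0.2906]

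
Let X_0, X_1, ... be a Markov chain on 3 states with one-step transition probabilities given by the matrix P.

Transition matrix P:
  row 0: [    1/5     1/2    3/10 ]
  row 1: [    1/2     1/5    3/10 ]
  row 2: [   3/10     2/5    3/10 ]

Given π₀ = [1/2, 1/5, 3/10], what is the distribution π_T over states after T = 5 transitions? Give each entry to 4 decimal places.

t=0: π = [0.5000, 0.2000, 0.3000]
t=1: π = [0.2900, 0.4100, 0.3000]
t=2: π = [0.3530, 0.3470, 0.3000]
t=3: π = [0.3341, 0.3659, 0.3000]
t=4: π = [0.3398, 0.3602, 0.3000]
t=5: π = [0.3381, 0.3619, 0.3000]

π = [0.3381, 0.3619, 0.3000]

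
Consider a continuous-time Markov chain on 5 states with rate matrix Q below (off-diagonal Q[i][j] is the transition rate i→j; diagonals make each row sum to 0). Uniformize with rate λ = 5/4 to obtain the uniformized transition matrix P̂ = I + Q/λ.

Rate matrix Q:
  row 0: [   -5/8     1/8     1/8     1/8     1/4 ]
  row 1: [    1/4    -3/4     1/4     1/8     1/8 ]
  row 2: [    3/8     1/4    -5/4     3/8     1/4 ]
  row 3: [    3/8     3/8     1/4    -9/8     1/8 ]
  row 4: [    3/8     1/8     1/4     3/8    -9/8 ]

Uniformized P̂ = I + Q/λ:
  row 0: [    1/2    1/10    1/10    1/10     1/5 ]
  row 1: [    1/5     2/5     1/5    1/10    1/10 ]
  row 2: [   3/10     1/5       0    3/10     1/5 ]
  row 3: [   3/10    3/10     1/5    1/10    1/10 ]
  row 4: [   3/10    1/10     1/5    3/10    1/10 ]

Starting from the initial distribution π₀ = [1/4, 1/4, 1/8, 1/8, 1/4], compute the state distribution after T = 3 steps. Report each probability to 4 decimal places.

π = [0.3474, 0.2094, 0.1381, 0.1570, 0.1481]

t=0: π = [0.2500, 0.2500, 0.1250, 0.1250, 0.2500]
t=1: π = [0.3250, 0.2125, 0.1500, 0.1750, 0.1375]
t=2: π = [0.3438, 0.2138, 0.1375, 0.1575, 0.1475]
t=3: π = [0.3474, 0.2094, 0.1381, 0.1570, 0.1481]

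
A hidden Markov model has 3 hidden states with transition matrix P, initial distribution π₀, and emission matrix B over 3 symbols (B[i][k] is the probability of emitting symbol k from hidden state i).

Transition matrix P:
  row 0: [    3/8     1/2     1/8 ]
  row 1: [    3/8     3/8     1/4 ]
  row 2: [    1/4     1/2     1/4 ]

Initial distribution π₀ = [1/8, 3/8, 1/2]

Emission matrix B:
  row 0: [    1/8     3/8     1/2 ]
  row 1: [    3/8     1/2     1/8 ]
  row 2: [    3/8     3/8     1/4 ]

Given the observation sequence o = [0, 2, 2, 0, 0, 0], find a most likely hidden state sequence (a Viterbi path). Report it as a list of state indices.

path = [1, 0, 0, 1, 1, 1]

t=0: δ = [1.562e-02, 1.406e-01, 1.875e-01]  (obs o_0=0)
t=1: δ = [2.637e-02, 1.172e-02, 1.172e-02]  ψ = [1, 2, 2]  (obs o_1=2)
t=2: δ = [4.944e-03, 1.648e-03, 8.240e-04]  ψ = [0, 0, 0]  (obs o_2=2)
t=3: δ = [2.317e-04, 9.270e-04, 2.317e-04]  ψ = [0, 0, 0]  (obs o_3=0)
t=4: δ = [4.345e-05, 1.304e-04, 8.690e-05]  ψ = [1, 1, 1]  (obs o_4=0)
t=5: δ = [6.110e-06, 1.833e-05, 1.222e-05]  ψ = [1, 1, 1]  (obs o_5=0)
backtrack: best end state = 1; path = [1, 0, 0, 1, 1, 1]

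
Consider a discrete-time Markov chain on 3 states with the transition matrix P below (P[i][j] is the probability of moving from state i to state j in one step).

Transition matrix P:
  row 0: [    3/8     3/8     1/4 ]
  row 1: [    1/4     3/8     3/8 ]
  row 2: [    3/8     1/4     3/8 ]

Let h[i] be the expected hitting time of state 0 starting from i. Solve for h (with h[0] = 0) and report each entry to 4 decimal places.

h = [0.0000, 3.3684, 2.9474]

First-step conditioning: h[0] = 0; for i ≠ 0, h[i] = 1 + Σ_k P[i][k]·h[k].
  h[1] = 1 + 3/8·h[1] + 3/8·h[2]
  h[2] = 1 + 1/4·h[1] + 3/8·h[2]
Solving the 2×2 linear system over states ≠ 0 gives exactly h = [0, 64/19, 56/19] (h[0] = 0 is the target).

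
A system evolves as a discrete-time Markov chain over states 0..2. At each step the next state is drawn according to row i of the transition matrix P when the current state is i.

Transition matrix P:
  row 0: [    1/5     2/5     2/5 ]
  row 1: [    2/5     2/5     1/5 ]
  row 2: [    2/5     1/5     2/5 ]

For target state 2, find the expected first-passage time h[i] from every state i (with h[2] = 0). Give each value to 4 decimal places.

First-step conditioning: h[2] = 0; for i ≠ 2, h[i] = 1 + Σ_k P[i][k]·h[k].
  h[0] = 1 + 1/5·h[0] + 2/5·h[1]
  h[1] = 1 + 2/5·h[0] + 2/5·h[1]
Solving the 2×2 linear system over states ≠ 2 gives exactly h = [25/8, 15/4, 0] (h[2] = 0 is the target).

h = [3.1250, 3.7500, 0.0000]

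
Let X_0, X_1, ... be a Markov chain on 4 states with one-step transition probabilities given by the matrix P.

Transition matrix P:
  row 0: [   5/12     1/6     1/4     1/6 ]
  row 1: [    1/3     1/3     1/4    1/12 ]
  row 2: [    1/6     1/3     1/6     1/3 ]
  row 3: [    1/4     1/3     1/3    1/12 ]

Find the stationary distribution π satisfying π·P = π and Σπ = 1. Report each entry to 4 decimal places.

π = [0.3039, 0.2827, 0.2438, 0.1696]

Balance equations π_j = Σ_i π_i·P[i][j]:
  π_0 = 5/12·π_0 + 1/3·π_1 + 1/6·π_2 + 1/4·π_3
  π_1 = 1/6·π_0 + 1/3·π_1 + 1/3·π_2 + 1/3·π_3
  π_2 = 1/4·π_0 + 1/4·π_1 + 1/6·π_2 + 1/3·π_3
  normalize: π_0 + π_1 + π_2 + π_3 = 1
Solving the linear system gives exactly π = [86/283, 80/283, 69/283, 48/283].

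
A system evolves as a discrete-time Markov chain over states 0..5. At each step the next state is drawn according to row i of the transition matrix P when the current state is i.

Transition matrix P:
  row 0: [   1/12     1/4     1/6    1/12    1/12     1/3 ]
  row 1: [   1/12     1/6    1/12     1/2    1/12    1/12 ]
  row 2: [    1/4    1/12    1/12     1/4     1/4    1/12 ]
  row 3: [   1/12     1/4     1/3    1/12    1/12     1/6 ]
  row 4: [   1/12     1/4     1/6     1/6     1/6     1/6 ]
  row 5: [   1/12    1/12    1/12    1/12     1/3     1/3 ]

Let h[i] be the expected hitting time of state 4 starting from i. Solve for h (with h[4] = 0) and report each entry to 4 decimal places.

h = [6.0955, 6.5603, 5.4673, 6.2490, 0.0000, 4.5465]

First-step conditioning: h[4] = 0; for i ≠ 4, h[i] = 1 + Σ_k P[i][k]·h[k].
  h[0] = 1 + 1/12·h[0] + 1/4·h[1] + 1/6·h[2] + 1/12·h[3] + 1/3·h[5]
  h[1] = 1 + 1/12·h[0] + 1/6·h[1] + 1/12·h[2] + 1/2·h[3] + 1/12·h[5]
  h[2] = 1 + 1/4·h[0] + 1/12·h[1] + 1/12·h[2] + 1/4·h[3] + 1/12·h[5]
  h[3] = 1 + 1/12·h[0] + 1/4·h[1] + 1/3·h[2] + 1/12·h[3] + 1/6·h[5]
  h[5] = 1 + 1/12·h[0] + 1/12·h[1] + 1/12·h[2] + 1/12·h[3] + 1/3·h[5]
Solving the 5×5 linear system over states ≠ 4 gives exactly h = [22084/3623, 23768/3623, 19808/3623, 22640/3623, 0, 16472/3623] (h[4] = 0 is the target).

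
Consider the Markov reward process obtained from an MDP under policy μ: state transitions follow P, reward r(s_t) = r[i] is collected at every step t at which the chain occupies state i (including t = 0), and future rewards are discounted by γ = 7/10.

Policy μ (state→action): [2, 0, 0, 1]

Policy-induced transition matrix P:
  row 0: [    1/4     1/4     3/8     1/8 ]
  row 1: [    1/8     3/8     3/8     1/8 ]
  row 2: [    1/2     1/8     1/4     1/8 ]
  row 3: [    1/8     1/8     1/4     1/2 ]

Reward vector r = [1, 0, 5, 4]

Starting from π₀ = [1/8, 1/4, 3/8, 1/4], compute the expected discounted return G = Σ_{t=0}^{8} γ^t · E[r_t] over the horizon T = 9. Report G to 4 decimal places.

G = 8.8058

t=0: π = [0.1250, 0.2500, 0.3750, 0.2500], E[r] = 3.0000, γ^t·E[r] = 3.000000, running G = 3.000000
t=1: π = [0.2813, 0.2031, 0.2969, 0.2188], E[r] = 2.6406, γ^t·E[r] = 1.848438, running G = 4.848438
t=2: π = [0.2715, 0.2109, 0.3105, 0.2070], E[r] = 2.6523, γ^t·E[r] = 1.299648, running G = 6.148086
t=3: π = [0.2754, 0.2117, 0.3103, 0.2026], E[r] = 2.6375, γ^t·E[r] = 0.904646, running G = 7.052732
t=4: π = [0.2758, 0.2123, 0.3109, 0.2010], E[r] = 2.6342, γ^t·E[r] = 0.632461, running G = 7.685192
t=5: π = [0.2761, 0.2126, 0.3110, 0.2004], E[r] = 2.6326, γ^t·E[r] = 0.442464, running G = 8.127656
t=6: π = [0.2761, 0.2126, 0.3111, 0.2001], E[r] = 2.6321, γ^t·E[r] = 0.309661, running G = 8.437318
t=7: π = [0.2762, 0.2127, 0.3111, 0.2001], E[r] = 2.6319, γ^t·E[r] = 0.216746, running G = 8.654064
t=8: π = [0.2762, 0.2127, 0.3111, 0.2000], E[r] = 2.6318, γ^t·E[r] = 0.151718, running G = 8.805781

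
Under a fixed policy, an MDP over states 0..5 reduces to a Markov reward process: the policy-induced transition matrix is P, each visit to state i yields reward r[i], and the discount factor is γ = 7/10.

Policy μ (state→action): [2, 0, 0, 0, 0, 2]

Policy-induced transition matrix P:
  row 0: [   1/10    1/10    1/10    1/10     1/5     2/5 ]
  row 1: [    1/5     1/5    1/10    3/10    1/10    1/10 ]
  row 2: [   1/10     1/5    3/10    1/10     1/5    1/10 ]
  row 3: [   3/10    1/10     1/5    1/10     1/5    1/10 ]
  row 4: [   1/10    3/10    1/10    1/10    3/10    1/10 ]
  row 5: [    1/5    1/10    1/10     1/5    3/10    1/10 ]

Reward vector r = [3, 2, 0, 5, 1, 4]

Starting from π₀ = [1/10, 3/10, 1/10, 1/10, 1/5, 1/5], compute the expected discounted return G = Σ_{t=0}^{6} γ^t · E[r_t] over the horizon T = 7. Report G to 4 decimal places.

t=0: π = [0.1000, 0.3000, 0.1000, 0.1000, 0.2000, 0.2000], E[r] = 2.4000, γ^t·E[r] = 2.400000, running G = 2.400000
t=1: π = [0.1700, 0.1800, 0.1300, 0.1800, 0.2100, 0.1300], E[r] = 2.5000, γ^t·E[r] = 1.750000, running G = 4.150000
t=2: π = [0.1670, 0.1730, 0.1440, 0.1490, 0.2160, 0.1510], E[r] = 2.4120, γ^t·E[r] = 1.181880, running G = 5.331880
t=3: π = [0.1622, 0.1749, 0.1437, 0.1497, 0.2194, 0.1501], E[r] = 2.4047, γ^t·E[r] = 0.824812, running G = 6.156692
t=4: π = [0.1624, 0.1757, 0.1437, 0.1500, 0.2195, 0.1487], E[r] = 2.4029, γ^t·E[r] = 0.576924, running G = 6.733616
t=5: π = [0.1624, 0.1758, 0.1437, 0.1500, 0.2192, 0.1487], E[r] = 2.4032, γ^t·E[r] = 0.403910, running G = 7.137526
t=6: π = [0.1625, 0.1758, 0.1437, 0.1500, 0.2192, 0.1487], E[r] = 2.4033, γ^t·E[r] = 0.282750, running G = 7.420276

G = 7.4203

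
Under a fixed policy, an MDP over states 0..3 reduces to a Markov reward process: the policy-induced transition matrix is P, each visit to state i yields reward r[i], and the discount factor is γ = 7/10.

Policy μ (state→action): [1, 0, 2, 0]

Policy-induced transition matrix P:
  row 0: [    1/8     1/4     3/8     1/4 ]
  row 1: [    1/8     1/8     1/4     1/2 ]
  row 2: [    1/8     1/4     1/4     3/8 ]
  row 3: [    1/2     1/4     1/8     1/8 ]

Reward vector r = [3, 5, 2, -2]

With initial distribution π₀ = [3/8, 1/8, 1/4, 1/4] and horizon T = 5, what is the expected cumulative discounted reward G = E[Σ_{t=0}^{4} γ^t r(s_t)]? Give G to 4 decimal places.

G = 4.8240

t=0: π = [0.3750, 0.1250, 0.2500, 0.2500], E[r] = 1.7500, γ^t·E[r] = 1.750000, running G = 1.750000
t=1: π = [0.2188, 0.2344, 0.2656, 0.2813], E[r] = 1.7969, γ^t·E[r] = 1.257813, running G = 3.007813
t=2: π = [0.2305, 0.2207, 0.2422, 0.3066], E[r] = 1.6660, γ^t·E[r] = 0.816348, running G = 3.824160
t=3: π = [0.2400, 0.2224, 0.2405, 0.2971], E[r] = 1.7188, γ^t·E[r] = 0.589531, running G = 4.413691
t=4: π = [0.2364, 0.2222, 0.2429, 0.2985], E[r] = 1.7089, γ^t·E[r] = 0.410312, running G = 4.824004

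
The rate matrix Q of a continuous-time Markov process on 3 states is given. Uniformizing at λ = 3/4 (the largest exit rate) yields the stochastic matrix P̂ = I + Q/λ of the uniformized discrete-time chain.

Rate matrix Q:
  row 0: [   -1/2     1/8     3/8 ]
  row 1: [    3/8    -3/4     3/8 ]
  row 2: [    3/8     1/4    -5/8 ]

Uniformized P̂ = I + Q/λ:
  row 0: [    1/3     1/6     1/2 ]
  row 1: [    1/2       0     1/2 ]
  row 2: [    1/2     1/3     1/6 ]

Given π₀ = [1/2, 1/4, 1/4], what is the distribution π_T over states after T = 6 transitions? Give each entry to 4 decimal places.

t=0: π = [0.5000, 0.2500, 0.2500]
t=1: π = [0.4167, 0.1667, 0.4167]
t=2: π = [0.4306, 0.2083, 0.3611]
t=3: π = [0.4282, 0.1921, 0.3796]
t=4: π = [0.4286, 0.1979, 0.3735]
t=5: π = [0.4286, 0.1959, 0.3755]
t=6: π = [0.4286, 0.1966, 0.3748]

π = [0.4286, 0.1966, 0.3748]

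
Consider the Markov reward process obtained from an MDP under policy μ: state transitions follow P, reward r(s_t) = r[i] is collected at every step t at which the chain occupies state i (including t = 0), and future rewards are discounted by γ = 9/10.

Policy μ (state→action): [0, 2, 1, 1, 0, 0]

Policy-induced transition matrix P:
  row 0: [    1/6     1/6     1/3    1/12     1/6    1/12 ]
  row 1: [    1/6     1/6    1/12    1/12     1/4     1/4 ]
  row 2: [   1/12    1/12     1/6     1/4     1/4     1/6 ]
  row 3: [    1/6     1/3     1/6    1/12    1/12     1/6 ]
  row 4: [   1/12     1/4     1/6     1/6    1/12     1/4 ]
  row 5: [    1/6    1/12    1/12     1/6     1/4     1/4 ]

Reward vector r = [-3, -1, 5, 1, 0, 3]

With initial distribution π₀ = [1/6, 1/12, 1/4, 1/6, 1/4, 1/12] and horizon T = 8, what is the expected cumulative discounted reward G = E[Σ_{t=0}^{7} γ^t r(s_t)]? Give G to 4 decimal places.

t=0: π = [0.1667, 0.0833, 0.2500, 0.1667, 0.2500, 0.0833], E[r] = 1.0833, γ^t·E[r] = 1.083333, running G = 1.083333
t=1: π = [0.1250, 0.1875, 0.1806, 0.1528, 0.1667, 0.1875], E[r] = 1.0556, γ^t·E[r] = 0.950000, running G = 2.033333
t=2: π = [0.1377, 0.1753, 0.1563, 0.1429, 0.1863, 0.2014], E[r] = 0.9398, γ^t·E[r] = 0.761250, running G = 2.794583
t=3: π = [0.1381, 0.1762, 0.1582, 0.1417, 0.1836, 0.2021], E[r] = 0.9486, γ^t·E[r] = 0.691523, running G = 3.486107
t=4: π = [0.1382, 0.1756, 0.1582, 0.1419, 0.1843, 0.2020], E[r] = 0.9485, γ^t·E[r] = 0.622324, running G = 4.108430
t=5: π = [0.1381, 0.1757, 0.1582, 0.1419, 0.1841, 0.2020], E[r] = 0.9489, γ^t·E[r] = 0.560326, running G = 4.668756
t=6: π = [0.1381, 0.1756, 0.1582, 0.1419, 0.1842, 0.2020], E[r] = 0.9488, γ^t·E[r] = 0.504251, running G = 5.173007
t=7: π = [0.1381, 0.1756, 0.1582, 0.1419, 0.1841, 0.2020], E[r] = 0.9488, γ^t·E[r] = 0.453830, running G = 5.626837

G = 5.6268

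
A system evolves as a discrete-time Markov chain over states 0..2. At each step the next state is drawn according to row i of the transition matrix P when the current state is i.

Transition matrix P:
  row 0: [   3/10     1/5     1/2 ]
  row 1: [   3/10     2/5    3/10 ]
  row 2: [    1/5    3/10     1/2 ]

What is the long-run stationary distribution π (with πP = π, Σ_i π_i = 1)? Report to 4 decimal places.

Balance equations π_j = Σ_i π_i·P[i][j]:
  π_0 = 3/10·π_0 + 3/10·π_1 + 1/5·π_2
  π_1 = 1/5·π_0 + 2/5·π_1 + 3/10·π_2
  normalize: π_0 + π_1 + π_2 = 1
Solving the linear system gives exactly π = [21/82, 25/82, 18/41].

π = [0.2561, 0.3049, 0.4390]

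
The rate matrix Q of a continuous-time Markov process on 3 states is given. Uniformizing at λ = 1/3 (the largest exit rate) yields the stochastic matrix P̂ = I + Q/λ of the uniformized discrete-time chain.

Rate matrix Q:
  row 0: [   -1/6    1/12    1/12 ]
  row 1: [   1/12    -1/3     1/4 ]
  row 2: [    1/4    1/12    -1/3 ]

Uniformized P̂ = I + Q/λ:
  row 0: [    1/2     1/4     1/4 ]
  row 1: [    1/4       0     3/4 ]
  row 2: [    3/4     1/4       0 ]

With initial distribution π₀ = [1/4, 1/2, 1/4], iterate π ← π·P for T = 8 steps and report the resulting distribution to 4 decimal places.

t=0: π = [0.2500, 0.5000, 0.2500]
t=1: π = [0.4375, 0.1250, 0.4375]
t=2: π = [0.5781, 0.2188, 0.2031]
t=3: π = [0.4961, 0.1953, 0.3086]
t=4: π = [0.5283, 0.2012, 0.2705]
t=5: π = [0.5173, 0.1997, 0.2830]
t=6: π = [0.5208, 0.2001, 0.2791]
t=7: π = [0.5198, 0.2000, 0.2803]
t=8: π = [0.5201, 0.2000, 0.2799]

π = [0.5201, 0.2000, 0.2799]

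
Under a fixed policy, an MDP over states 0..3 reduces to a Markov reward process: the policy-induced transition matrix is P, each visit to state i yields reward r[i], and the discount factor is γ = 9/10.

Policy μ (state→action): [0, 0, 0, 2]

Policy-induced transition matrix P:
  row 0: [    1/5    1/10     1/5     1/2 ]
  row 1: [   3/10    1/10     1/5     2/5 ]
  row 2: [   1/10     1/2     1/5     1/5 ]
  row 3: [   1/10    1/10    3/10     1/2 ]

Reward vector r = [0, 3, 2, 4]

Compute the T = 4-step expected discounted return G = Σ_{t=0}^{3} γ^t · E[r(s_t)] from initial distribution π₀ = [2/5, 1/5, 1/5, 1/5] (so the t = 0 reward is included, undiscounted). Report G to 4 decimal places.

G = 8.3649

t=0: π = [0.4000, 0.2000, 0.2000, 0.2000], E[r] = 1.8000, γ^t·E[r] = 1.800000, running G = 1.800000
t=1: π = [0.1800, 0.1800, 0.2200, 0.4200], E[r] = 2.6600, γ^t·E[r] = 2.394000, running G = 4.194000
t=2: π = [0.1540, 0.1880, 0.2420, 0.4160], E[r] = 2.7120, γ^t·E[r] = 2.196720, running G = 6.390720
t=3: π = [0.1530, 0.1968, 0.2416, 0.4086], E[r] = 2.7080, γ^t·E[r] = 1.974132, running G = 8.364852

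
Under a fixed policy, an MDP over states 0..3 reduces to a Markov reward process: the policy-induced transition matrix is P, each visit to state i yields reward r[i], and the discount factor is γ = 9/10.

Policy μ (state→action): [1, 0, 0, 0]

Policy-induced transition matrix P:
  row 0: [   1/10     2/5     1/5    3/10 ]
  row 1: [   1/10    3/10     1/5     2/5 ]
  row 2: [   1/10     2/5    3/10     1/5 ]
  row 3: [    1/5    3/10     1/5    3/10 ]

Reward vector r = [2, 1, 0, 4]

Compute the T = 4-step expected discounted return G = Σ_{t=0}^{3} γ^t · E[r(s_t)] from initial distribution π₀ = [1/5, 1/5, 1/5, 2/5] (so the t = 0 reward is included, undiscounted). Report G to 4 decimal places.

G = 6.6753

t=0: π = [0.2000, 0.2000, 0.2000, 0.4000], E[r] = 2.2000, γ^t·E[r] = 2.200000, running G = 2.200000
t=1: π = [0.1400, 0.3400, 0.2200, 0.3000], E[r] = 1.8200, γ^t·E[r] = 1.638000, running G = 3.838000
t=2: π = [0.1300, 0.3360, 0.2220, 0.3120], E[r] = 1.8440, γ^t·E[r] = 1.493640, running G = 5.331640
t=3: π = [0.1312, 0.3352, 0.2222, 0.3114], E[r] = 1.8432, γ^t·E[r] = 1.343693, running G = 6.675333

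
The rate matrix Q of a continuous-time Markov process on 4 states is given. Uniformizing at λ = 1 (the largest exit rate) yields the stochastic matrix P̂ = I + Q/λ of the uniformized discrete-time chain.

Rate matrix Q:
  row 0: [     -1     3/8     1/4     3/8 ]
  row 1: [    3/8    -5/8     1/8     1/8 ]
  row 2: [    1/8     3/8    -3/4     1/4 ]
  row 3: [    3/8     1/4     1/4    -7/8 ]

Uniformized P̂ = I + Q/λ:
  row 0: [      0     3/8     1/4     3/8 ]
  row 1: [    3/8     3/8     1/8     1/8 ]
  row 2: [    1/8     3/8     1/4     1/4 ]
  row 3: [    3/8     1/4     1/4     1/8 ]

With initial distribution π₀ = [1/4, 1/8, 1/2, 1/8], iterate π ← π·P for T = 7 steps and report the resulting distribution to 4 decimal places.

t=0: π = [0.2500, 0.1250, 0.5000, 0.1250]
t=1: π = [0.1563, 0.3594, 0.2344, 0.2500]
t=2: π = [0.2578, 0.3438, 0.2051, 0.1934]
t=3: π = [0.2271, 0.3508, 0.2070, 0.2151]
t=4: π = [0.2381, 0.3481, 0.2061, 0.2076]
t=5: π = [0.2342, 0.3490, 0.2065, 0.2103]
t=6: π = [0.2356, 0.3487, 0.2064, 0.2094]
t=7: π = [0.2351, 0.3488, 0.2064, 0.2097]

π = [0.2351, 0.3488, 0.2064, 0.2097]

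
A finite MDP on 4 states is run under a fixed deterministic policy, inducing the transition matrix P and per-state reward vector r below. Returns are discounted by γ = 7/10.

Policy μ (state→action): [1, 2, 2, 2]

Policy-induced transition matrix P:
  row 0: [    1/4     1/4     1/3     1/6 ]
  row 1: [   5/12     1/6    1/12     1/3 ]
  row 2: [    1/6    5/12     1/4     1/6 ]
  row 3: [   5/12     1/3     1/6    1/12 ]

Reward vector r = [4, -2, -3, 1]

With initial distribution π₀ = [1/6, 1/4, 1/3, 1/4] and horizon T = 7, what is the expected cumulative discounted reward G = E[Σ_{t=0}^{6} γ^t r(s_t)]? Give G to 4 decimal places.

t=0: π = [0.1667, 0.2500, 0.3333, 0.2500], E[r] = -0.5833, γ^t·E[r] = -0.583333, running G = -0.583333
t=1: π = [0.3056, 0.3056, 0.2014, 0.1875], E[r] = 0.1944, γ^t·E[r] = 0.136111, running G = -0.447222
t=2: π = [0.3154, 0.2737, 0.2089, 0.2020], E[r] = 0.2894, γ^t·E[r] = 0.141782, running G = -0.305440
t=3: π = [0.3119, 0.2788, 0.2138, 0.1955], E[r] = 0.2438, γ^t·E[r] = 0.083616, running G = -0.221824
t=4: π = [0.3112, 0.2787, 0.2132, 0.1969], E[r] = 0.2447, γ^t·E[r] = 0.058754, running G = -0.163069
t=5: π = [0.3115, 0.2787, 0.2131, 0.1967], E[r] = 0.2460, γ^t·E[r] = 0.041341, running G = -0.121728
t=6: π = [0.3115, 0.2787, 0.2131, 0.1967], E[r] = 0.2460, γ^t·E[r] = 0.028937, running G = -0.092792

G = -0.0928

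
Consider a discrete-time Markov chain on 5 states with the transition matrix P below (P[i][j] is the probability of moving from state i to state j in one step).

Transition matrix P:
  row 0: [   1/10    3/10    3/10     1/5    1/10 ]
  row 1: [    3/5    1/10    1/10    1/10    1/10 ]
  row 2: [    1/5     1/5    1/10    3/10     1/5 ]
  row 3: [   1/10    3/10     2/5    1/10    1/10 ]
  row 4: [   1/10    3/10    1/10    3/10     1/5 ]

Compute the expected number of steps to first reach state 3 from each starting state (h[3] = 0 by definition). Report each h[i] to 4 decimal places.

h = [4.7921, 5.2705, 4.3173, 0.0000, 4.3651]

First-step conditioning: h[3] = 0; for i ≠ 3, h[i] = 1 + Σ_k P[i][k]·h[k].
  h[0] = 1 + 1/10·h[0] + 3/10·h[1] + 3/10·h[2] + 1/10·h[4]
  h[1] = 1 + 3/5·h[0] + 1/10·h[1] + 1/10·h[2] + 1/10·h[4]
  h[2] = 1 + 1/5·h[0] + 1/5·h[1] + 1/10·h[2] + 1/5·h[4]
  h[4] = 1 + 1/10·h[0] + 3/10·h[1] + 1/10·h[2] + 1/5·h[4]
Solving the 4×4 linear system over states ≠ 3 gives exactly h = [13020/2717, 14320/2717, 11730/2717, 0, 11860/2717] (h[3] = 0 is the target).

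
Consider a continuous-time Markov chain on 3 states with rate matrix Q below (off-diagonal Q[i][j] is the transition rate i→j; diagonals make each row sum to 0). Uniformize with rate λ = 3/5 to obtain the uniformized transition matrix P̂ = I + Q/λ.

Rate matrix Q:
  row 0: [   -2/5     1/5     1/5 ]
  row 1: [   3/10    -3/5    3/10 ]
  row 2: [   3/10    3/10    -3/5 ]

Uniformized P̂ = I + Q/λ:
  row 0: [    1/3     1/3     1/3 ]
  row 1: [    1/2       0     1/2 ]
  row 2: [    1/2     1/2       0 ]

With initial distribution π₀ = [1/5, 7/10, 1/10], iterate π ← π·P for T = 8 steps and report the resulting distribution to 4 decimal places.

t=0: π = [0.2000, 0.7000, 0.1000]
t=1: π = [0.4667, 0.1167, 0.4167]
t=2: π = [0.4222, 0.3639, 0.2139]
t=3: π = [0.4296, 0.2477, 0.3227]
t=4: π = [0.4284, 0.3046, 0.2671]
t=5: π = [0.4286, 0.2763, 0.2951]
t=6: π = [0.4286, 0.2904, 0.2810]
t=7: π = [0.4286, 0.2834, 0.2881]
t=8: π = [0.4286, 0.2869, 0.2845]

π = [0.4286, 0.2869, 0.2845]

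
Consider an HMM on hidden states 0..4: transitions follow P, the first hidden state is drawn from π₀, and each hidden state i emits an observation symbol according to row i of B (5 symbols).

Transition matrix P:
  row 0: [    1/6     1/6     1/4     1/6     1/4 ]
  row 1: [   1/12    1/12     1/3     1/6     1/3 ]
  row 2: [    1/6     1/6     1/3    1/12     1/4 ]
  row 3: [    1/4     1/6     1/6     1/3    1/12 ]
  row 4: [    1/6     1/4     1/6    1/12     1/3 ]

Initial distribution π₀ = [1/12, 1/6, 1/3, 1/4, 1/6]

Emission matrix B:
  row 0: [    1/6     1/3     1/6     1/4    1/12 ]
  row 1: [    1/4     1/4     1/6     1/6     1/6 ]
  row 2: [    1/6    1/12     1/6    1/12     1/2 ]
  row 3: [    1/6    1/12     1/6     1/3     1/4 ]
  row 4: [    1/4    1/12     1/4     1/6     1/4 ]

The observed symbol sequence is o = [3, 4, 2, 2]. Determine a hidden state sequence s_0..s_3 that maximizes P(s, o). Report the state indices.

path = [3, 2, 4, 4]

t=0: δ = [2.083e-02, 2.778e-02, 2.778e-02, 8.333e-02, 2.778e-02]  (obs o_0=3)
t=1: δ = [1.736e-03, 2.315e-03, 6.944e-03, 6.944e-03, 2.315e-03]  ψ = [3, 3, 3, 3, 1]  (obs o_1=4)
t=2: δ = [2.894e-04, 1.929e-04, 3.858e-04, 3.858e-04, 4.340e-04]  ψ = [3, 2, 2, 3, 2]  (obs o_2=2)
t=3: δ = [1.608e-05, 1.808e-05, 2.143e-05, 2.143e-05, 3.617e-05]  ψ = [3, 4, 2, 3, 4]  (obs o_3=2)
backtrack: best end state = 4; path = [3, 2, 4, 4]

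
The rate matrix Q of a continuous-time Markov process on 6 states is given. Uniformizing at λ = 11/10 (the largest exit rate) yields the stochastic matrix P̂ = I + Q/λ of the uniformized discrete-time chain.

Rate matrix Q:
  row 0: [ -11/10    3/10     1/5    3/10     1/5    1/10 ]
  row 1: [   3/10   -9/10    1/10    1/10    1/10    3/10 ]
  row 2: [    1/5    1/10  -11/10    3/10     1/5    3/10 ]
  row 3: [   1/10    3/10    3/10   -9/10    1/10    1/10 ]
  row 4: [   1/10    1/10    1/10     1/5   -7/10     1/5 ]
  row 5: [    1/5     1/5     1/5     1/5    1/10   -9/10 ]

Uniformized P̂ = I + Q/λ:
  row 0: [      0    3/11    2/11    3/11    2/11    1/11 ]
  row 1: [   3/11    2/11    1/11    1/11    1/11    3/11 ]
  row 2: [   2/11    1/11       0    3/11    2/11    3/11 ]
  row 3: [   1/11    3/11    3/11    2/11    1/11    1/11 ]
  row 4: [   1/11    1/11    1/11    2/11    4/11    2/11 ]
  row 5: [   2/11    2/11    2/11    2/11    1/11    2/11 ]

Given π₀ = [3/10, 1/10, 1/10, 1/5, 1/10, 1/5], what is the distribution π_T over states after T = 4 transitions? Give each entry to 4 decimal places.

π = [0.1413, 0.1844, 0.1418, 0.1907, 0.1603, 0.1815]

t=0: π = [0.3000, 0.1000, 0.1000, 0.2000, 0.1000, 0.2000]
t=1: π = [0.1091, 0.2091, 0.1636, 0.2091, 0.1545, 0.1545]
t=2: π = [0.1479, 0.1818, 0.1380, 0.1876, 0.1579, 0.1868]
t=3: π = [0.1400, 0.1854, 0.1429, 0.1913, 0.1600, 0.1804]
t=4: π = [0.1413, 0.1844, 0.1418, 0.1907, 0.1603, 0.1815]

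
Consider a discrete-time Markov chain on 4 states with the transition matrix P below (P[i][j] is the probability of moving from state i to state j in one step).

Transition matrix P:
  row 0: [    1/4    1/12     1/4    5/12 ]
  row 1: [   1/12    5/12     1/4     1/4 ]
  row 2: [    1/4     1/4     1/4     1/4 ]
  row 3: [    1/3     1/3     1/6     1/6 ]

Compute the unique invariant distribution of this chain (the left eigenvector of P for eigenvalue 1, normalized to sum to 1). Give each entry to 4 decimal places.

π = [0.2252, 0.2815, 0.2279, 0.2654]

Balance equations π_j = Σ_i π_i·P[i][j]:
  π_0 = 1/4·π_0 + 1/12·π_1 + 1/4·π_2 + 1/3·π_3
  π_1 = 1/12·π_0 + 5/12·π_1 + 1/4·π_2 + 1/3·π_3
  π_2 = 1/4·π_0 + 1/4·π_1 + 1/4·π_2 + 1/6·π_3
  normalize: π_0 + π_1 + π_2 + π_3 = 1
Solving the linear system gives exactly π = [84/373, 105/373, 85/373, 99/373].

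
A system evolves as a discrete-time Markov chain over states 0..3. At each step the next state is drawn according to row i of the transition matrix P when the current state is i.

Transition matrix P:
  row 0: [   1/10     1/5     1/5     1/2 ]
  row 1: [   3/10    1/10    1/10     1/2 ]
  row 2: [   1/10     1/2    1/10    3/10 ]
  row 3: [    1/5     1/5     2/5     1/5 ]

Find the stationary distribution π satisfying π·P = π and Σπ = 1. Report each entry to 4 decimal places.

Balance equations π_j = Σ_i π_i·P[i][j]:
  π_0 = 1/10·π_0 + 3/10·π_1 + 1/10·π_2 + 1/5·π_3
  π_1 = 1/5·π_0 + 1/10·π_1 + 1/2·π_2 + 1/5·π_3
  π_2 = 1/5·π_0 + 1/10·π_1 + 1/10·π_2 + 2/5·π_3
  normalize: π_0 + π_1 + π_2 + π_3 = 1
Solving the linear system gives exactly π = [38/207, 67/276, 185/828, 145/414].

π = [0.1836, 0.2428, 0.2234, 0.3502]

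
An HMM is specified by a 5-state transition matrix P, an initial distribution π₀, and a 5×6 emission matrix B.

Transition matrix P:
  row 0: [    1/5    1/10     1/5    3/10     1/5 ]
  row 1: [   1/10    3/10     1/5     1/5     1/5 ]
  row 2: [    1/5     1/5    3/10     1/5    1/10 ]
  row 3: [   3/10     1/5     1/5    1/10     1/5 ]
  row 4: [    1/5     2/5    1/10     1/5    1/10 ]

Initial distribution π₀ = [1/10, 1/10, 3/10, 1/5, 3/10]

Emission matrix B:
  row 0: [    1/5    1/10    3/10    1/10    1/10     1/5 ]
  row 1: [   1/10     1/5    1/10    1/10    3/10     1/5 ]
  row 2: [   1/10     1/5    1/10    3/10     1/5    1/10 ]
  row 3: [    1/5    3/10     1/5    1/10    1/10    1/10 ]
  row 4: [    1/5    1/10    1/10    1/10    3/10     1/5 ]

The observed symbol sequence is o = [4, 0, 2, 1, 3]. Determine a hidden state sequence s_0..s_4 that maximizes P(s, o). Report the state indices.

t=0: δ = [1.000e-02, 3.000e-02, 6.000e-02, 2.000e-02, 9.000e-02]  (obs o_0=4)
t=1: δ = [3.600e-03, 3.600e-03, 1.800e-03, 3.600e-03, 1.800e-03]  ψ = [4, 4, 2, 4, 4]  (obs o_1=0)
t=2: δ = [3.240e-04, 1.080e-04, 7.200e-05, 2.160e-04, 7.200e-05]  ψ = [3, 1, 0, 0, 0]  (obs o_2=2)
t=3: δ = [6.480e-06, 8.640e-06, 1.296e-05, 2.916e-05, 6.480e-06]  ψ = [0, 3, 0, 0, 0]  (obs o_3=1)
t=4: δ = [8.748e-07, 5.832e-07, 1.750e-06, 2.916e-07, 5.832e-07]  ψ = [3, 3, 3, 3, 3]  (obs o_4=3)
backtrack: best end state = 2; path = [4, 3, 0, 3, 2]

path = [4, 3, 0, 3, 2]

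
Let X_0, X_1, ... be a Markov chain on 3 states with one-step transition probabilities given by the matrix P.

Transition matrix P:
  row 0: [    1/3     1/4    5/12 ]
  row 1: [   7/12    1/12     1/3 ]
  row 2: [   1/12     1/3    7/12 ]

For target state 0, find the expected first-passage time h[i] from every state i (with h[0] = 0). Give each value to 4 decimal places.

h = [0.0000, 2.7692, 4.6154]

First-step conditioning: h[0] = 0; for i ≠ 0, h[i] = 1 + Σ_k P[i][k]·h[k].
  h[1] = 1 + 1/12·h[1] + 1/3·h[2]
  h[2] = 1 + 1/3·h[1] + 7/12·h[2]
Solving the 2×2 linear system over states ≠ 0 gives exactly h = [0, 36/13, 60/13] (h[0] = 0 is the target).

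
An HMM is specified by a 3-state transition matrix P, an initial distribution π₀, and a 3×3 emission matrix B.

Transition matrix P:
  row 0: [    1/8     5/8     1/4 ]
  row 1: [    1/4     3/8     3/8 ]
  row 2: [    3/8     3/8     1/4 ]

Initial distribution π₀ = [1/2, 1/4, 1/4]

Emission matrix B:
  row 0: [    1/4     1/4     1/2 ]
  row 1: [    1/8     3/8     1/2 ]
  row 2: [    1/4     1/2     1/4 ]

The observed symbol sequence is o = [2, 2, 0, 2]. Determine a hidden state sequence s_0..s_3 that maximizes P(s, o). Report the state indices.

t=0: δ = [2.500e-01, 1.250e-01, 6.250e-02]  (obs o_0=2)
t=1: δ = [1.562e-02, 7.812e-02, 1.562e-02]  ψ = [0, 0, 0]  (obs o_1=2)
t=2: δ = [4.883e-03, 3.662e-03, 7.324e-03]  ψ = [1, 1, 1]  (obs o_2=0)
t=3: δ = [1.373e-03, 1.526e-03, 4.578e-04]  ψ = [2, 0, 2]  (obs o_3=2)
backtrack: best end state = 1; path = [0, 1, 0, 1]

path = [0, 1, 0, 1]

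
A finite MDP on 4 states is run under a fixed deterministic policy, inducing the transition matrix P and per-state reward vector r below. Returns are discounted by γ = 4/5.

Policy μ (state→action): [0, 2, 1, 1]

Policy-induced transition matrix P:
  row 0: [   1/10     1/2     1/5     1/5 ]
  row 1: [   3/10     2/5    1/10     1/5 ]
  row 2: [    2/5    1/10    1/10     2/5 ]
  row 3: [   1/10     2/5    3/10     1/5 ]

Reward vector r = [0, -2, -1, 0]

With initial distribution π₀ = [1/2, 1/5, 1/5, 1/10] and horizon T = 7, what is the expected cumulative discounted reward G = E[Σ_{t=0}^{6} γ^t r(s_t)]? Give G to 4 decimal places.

t=0: π = [0.5000, 0.2000, 0.2000, 0.1000], E[r] = -0.6000, γ^t·E[r] = -0.600000, running G = -0.600000
t=1: π = [0.2000, 0.3900, 0.1700, 0.2400], E[r] = -0.9500, γ^t·E[r] = -0.760000, running G = -1.360000
t=2: π = [0.2290, 0.3690, 0.1680, 0.2340], E[r] = -0.9060, γ^t·E[r] = -0.579840, running G = -1.939840
t=3: π = [0.2242, 0.3725, 0.1697, 0.2336], E[r] = -0.9147, γ^t·E[r] = -0.468326, running G = -2.408166
t=4: π = [0.2254, 0.3715, 0.1691, 0.2339], E[r] = -0.9122, γ^t·E[r] = -0.373621, running G = -2.781787
t=5: π = [0.2250, 0.3718, 0.1693, 0.2338], E[r] = -0.9129, γ^t·E[r] = -0.299148, running G = -3.080935
t=6: π = [0.2252, 0.3717, 0.1693, 0.2339], E[r] = -0.9127, γ^t·E[r] = -0.239254, running G = -3.320189

G = -3.3202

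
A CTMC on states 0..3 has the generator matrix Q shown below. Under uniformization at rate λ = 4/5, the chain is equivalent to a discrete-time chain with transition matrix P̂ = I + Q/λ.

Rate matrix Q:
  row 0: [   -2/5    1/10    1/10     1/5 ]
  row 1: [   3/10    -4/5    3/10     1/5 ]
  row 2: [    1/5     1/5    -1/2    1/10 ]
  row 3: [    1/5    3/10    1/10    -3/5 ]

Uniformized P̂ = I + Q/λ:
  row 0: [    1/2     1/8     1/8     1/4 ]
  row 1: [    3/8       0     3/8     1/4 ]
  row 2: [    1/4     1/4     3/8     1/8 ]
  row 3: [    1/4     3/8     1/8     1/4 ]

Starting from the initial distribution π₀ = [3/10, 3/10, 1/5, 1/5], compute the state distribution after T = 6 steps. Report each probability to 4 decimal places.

π = [0.3643, 0.1857, 0.2286, 0.2214]

t=0: π = [0.3000, 0.3000, 0.2000, 0.2000]
t=1: π = [0.3625, 0.1625, 0.2500, 0.2250]
t=2: π = [0.3609, 0.1922, 0.2281, 0.2188]
t=3: π = [0.3643, 0.1842, 0.2301, 0.2215]
t=4: π = [0.3641, 0.1861, 0.2286, 0.2212]
t=5: π = [0.3643, 0.1856, 0.2287, 0.2214]
t=6: π = [0.3643, 0.1857, 0.2286, 0.2214]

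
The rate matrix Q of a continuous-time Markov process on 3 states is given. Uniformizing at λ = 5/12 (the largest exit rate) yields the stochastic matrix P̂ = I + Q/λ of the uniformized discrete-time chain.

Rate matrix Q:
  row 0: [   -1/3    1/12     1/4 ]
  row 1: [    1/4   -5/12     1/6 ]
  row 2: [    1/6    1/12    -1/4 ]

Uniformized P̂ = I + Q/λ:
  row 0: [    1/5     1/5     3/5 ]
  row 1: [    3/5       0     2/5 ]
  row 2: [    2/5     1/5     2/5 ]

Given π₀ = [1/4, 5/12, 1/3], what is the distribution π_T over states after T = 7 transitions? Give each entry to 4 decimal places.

t=0: π = [0.2500, 0.4167, 0.3333]
t=1: π = [0.4333, 0.1167, 0.4500]
t=2: π = [0.3367, 0.1767, 0.4867]
t=3: π = [0.3680, 0.1647, 0.4673]
t=4: π = [0.3593, 0.1671, 0.4736]
t=5: π = [0.3615, 0.1666, 0.4719]
t=6: π = [0.3610, 0.1667, 0.4723]
t=7: π = [0.3611, 0.1667, 0.4722]

π = [0.3611, 0.1667, 0.4722]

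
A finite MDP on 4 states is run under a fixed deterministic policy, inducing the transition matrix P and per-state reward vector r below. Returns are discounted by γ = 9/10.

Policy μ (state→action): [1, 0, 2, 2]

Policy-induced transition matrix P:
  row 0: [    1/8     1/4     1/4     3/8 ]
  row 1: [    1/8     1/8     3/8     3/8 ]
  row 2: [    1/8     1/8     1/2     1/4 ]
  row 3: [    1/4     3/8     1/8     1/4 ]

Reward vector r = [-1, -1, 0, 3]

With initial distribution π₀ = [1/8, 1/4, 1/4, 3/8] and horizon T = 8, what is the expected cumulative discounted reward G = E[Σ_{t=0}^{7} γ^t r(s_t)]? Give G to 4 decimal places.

t=0: π = [0.1250, 0.2500, 0.2500, 0.3750], E[r] = 0.7500, γ^t·E[r] = 0.750000, running G = 0.750000
t=1: π = [0.1719, 0.2344, 0.2969, 0.2969], E[r] = 0.4844, γ^t·E[r] = 0.435938, running G = 1.185938
t=2: π = [0.1621, 0.2207, 0.3164, 0.3008], E[r] = 0.5195, γ^t·E[r] = 0.420820, running G = 1.606758
t=3: π = [0.1626, 0.2205, 0.3191, 0.2979], E[r] = 0.5105, γ^t·E[r] = 0.372153, running G = 1.978911
t=4: π = [0.1622, 0.2198, 0.3201, 0.2979], E[r] = 0.5116, γ^t·E[r] = 0.335679, running G = 2.314589
t=5: π = [0.1622, 0.2197, 0.3203, 0.2978], E[r] = 0.5113, γ^t·E[r] = 0.301901, running G = 2.616491
t=6: π = [0.1622, 0.2197, 0.3203, 0.2977], E[r] = 0.5113, γ^t·E[r] = 0.271730, running G = 2.888221
t=7: π = [0.1622, 0.2197, 0.3203, 0.2977], E[r] = 0.5113, γ^t·E[r] = 0.244550, running G = 3.132771

G = 3.1328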